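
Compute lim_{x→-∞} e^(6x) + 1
Evaluate the dominant behaviour as x → -∞; each term tends to a finite value or vanishes.
Limit = 1.

Final answer: 1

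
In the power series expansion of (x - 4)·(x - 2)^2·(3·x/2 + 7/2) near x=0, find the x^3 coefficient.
Expand to order 3: (x - 4)·(x - 2)^2·(3·x/2 + 7/2) = -17·x^3/2 + 2·x^2 + 46·x - 56 + O(x^4).
The coefficient of x^3 is -17/2.

Final answer: -17/2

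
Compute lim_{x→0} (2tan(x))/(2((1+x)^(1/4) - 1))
Both numerator and denominator → 0 as x → 0; this is a 0/0 indeterminate form.
Expand each to leading order near x = 0: numerator ~ 2·x, denominator ~ x/2.
The limit of the ratio is 4.

Final answer: 4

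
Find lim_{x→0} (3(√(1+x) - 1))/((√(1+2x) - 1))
Both numerator and denominator → 0 as x → 0; this is a 0/0 indeterminate form.
Expand each to leading order near x = 0: numerator ~ 3·x/2, denominator ~ x.
The limit of the ratio is 3/2.

Final answer: 3/2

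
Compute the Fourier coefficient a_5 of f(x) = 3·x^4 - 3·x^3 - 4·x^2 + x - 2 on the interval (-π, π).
a_5 = (1/π) ∫_{-π}^{π} f(x)·cos(5x) dx.
Evaluate the integral (use parity and integration by parts as needed): a_5 = 544/625 - 24·π^2/25.

Final answer: 544/625 - 24·π^2/25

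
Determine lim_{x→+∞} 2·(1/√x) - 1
Evaluate the dominant behaviour as x → +∞; each term tends to a finite value or vanishes.
Limit = -1.

Final answer: -1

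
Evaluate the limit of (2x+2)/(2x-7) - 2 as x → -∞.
Evaluate the dominant behaviour as x → -∞; each term tends to a finite value or vanishes.
Limit = -1.

Final answer: -1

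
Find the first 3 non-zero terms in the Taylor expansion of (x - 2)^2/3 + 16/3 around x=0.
x^2/3 - 4·x/3 + 20/3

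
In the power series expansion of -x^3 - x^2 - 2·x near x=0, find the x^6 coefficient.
Expand to order 6: -x^3 - x^2 - 2·x = -x^3 - x^2 - 2·x + O(x^7).
The coefficient of x^6 is 0.

Final answer: 0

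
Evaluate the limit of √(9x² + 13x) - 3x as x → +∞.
As x → +∞: multiply by the conjugate to get (13x)/(√(9x²+13x)+3x); the denominator ~ 6x, so the limit is 13/6.
Limit = 13/6.

Final answer: 13/6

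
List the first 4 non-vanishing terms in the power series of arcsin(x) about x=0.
5·x^7/112 + 3·x^5/40 + x^3/6 + x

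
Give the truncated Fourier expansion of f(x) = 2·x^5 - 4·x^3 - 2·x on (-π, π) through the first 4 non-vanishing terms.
(-88·π^2 + 4·π^4 + 524)·sin(x) + (-2·π^4 - 19 + 14·π^2)·sin(2·x) + (-152·π^2/27 + 196/81 + 4·π^4/3)·sin(3·x) + (-π^4 - 7/32 + 13·π^2/4)·sin(4·x)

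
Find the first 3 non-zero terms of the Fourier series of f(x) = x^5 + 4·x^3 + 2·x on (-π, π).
(-32·π^2 + 2·π^4 + 196)·sin(x) + (-π^4 - 7/2 + π^2)·sin(2·x) + (44/81 + 32·π^2/27 + 2·π^4/3)·sin(3·x)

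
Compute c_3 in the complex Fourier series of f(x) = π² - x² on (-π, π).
Compute the real Fourier coefficients first: a_3 = 4/9, b_3 = 0.
Then c_3 = (a_3 − i·b_3)/2 = 2/9.

Final answer: 2/9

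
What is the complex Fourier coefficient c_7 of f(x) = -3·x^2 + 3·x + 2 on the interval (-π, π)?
Compute the real Fourier coefficients first: a_7 = 12/49, b_7 = 6/7.
Then c_7 = (a_7 − i·b_7)/2 = 6/49 - 3·i/7.

Final answer: 6/49 - 3·i/7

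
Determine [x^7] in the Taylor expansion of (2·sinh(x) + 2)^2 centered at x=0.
Expand to order 7: (2·sinh(x) + 2)^2 = x^7/630 + 8·x^6/45 + x^5/15 + 4·x^4/3 + 4·x^3/3 + 4·x^2 + 8·x + 4 + O(x^8).
The coefficient of x^7 is 1/630.

Final answer: 1/630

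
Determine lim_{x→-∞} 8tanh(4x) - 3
Evaluate the dominant behaviour as x → -∞; each term tends to a finite value or vanishes.
Limit = -11.

Final answer: -11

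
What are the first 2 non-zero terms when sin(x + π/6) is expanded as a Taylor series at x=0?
√(3)·x/2 + 1/2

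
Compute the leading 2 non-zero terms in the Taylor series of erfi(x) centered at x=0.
2·x^3/(3·√(π)) + 2·x/√(π)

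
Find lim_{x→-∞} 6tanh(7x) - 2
Evaluate the dominant behaviour as x → -∞; each term tends to a finite value or vanishes.
Limit = -8.

Final answer: -8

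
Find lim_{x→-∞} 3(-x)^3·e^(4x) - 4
The product is a 0·∞ indeterminate form at x → -∞.
Rewrite the product as 3(-x)^3 / e^(-4x) (an ∞/∞ form) and apply L'Hôpital, or use the standard hierarchy e^(4|x|) ≫ |(-x)^3| as x → -∞.
The indeterminate product → 0, so the limit = -4.

Final answer: -4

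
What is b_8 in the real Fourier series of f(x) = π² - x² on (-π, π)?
b_8 = (1/π) ∫_{-π}^{π} f(x)·sin(8x) dx.
Evaluate the integral (use parity and integration by parts as needed): b_8 = 0.

Final answer: 0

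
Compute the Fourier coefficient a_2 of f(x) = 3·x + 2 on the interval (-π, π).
a_2 = (1/π) ∫_{-π}^{π} f(x)·cos(2x) dx.
Evaluate the integral (use parity and integration by parts as needed): a_2 = 0.

Final answer: 0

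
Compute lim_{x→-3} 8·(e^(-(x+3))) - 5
Direct substitution at x = -3 gives 3.

Final answer: 3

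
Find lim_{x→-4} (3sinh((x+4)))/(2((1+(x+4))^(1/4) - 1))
Both numerator and denominator → 0 as x → -4; this is a 0/0 indeterminate form.
Expand each to leading order near x = -4: numerator ~ 3·(x + 4), denominator ~ (x + 4)/2.
The limit of the ratio is 6.

Final answer: 6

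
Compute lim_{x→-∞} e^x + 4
Evaluate the dominant behaviour as x → -∞; each term tends to a finite value or vanishes.
Limit = 4.

Final answer: 4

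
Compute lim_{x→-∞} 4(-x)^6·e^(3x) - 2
The product is a 0·∞ indeterminate form at x → -∞.
Rewrite the product as 4(-x)^6 / e^(-3x) (an ∞/∞ form) and apply L'Hôpital, or use the standard hierarchy e^(3|x|) ≫ |(-x)^6| as x → -∞.
The indeterminate product → 0, so the limit = -2.

Final answer: -2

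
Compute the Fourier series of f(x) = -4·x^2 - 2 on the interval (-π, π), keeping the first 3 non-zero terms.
16·cos(x) - 4·cos(2·x) - 4·π^2/3 - 2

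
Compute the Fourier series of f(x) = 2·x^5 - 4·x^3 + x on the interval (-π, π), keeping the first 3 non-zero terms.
(-88·π^2 + 4·π^4 + 530)·sin(x) + (-2·π^4 - 22 + 14·π^2)·sin(2·x) + (-152·π^2/27 + 358/81 + 4·π^4/3)·sin(3·x)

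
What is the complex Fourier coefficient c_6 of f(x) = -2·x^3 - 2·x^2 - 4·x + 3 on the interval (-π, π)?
Compute the real Fourier coefficients first: a_6 = -2/9, b_6 = 11/9 + 2·π^2/3.
Then c_6 = (a_6 − i·b_6)/2 = -1/9 - i·π^2/3 - 11·i/18.

Final answer: -1/9 - i·π^2/3 - 11·i/18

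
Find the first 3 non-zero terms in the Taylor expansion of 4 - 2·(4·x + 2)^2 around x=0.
-32·x^2 - 32·x - 4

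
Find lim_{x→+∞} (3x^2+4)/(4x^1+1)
This is an ∞/∞ indeterminate form as x → +∞.
Divide numerator and denominator by x^2 and let the lower-order terms vanish; the numerator's degree 2 exceeds the denominator's degree 1, so the quotient diverges.
Limit = ∞.

Final answer: ∞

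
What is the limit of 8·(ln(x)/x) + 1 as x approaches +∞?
Evaluate the dominant behaviour as x → +∞; each term tends to a finite value or vanishes.
Limit = 1.

Final answer: 1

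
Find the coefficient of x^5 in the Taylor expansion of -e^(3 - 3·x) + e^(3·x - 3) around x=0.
Expand to order 5: -e^(3 - 3·x) + e^(3·x - 3) = x^5·(81·e^(-3)/40 + 81·e^(3)/40) + x^4·(-27·e^(3)/8 + 27·e^(-3)/8) + x^3·(9·e^(-3)/2 + 9·e^(3)/2) + x^2·(-9·e^(3)/2 + 9·e^(-3)/2) + x·(3·e^(-3) + 3·e^(3)) - e^(3) + e^(-3) + O(x^6).
The coefficient of x^5 is 81·e^(-3)/40 + 81·e^(3)/40.

Final answer: 81·e^(-3)/40 + 81·e^(3)/40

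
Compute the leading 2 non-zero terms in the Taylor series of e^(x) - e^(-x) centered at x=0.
x^3/3 + 2·x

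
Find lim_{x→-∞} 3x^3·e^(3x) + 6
The product is a 0·∞ indeterminate form at x → -∞.
Rewrite the product as 3x^3 / e^(-3x) (an ∞/∞ form) and apply L'Hôpital, or use the standard hierarchy e^(3|x|) ≫ |x^3| as x → -∞.
The indeterminate product → 0, so the limit = 6.

Final answer: 6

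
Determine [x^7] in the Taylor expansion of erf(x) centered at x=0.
Expand to order 7: erf(x) = -x^7/(21·√(π)) + x^5/(5·√(π)) - 2·x^3/(3·√(π)) + 2·x/√(π) + O(x^8).
The coefficient of x^7 is -1/(21·√(π)).

Final answer: -1/(21·√(π))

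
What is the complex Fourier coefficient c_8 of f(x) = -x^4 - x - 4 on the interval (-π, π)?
Compute the real Fourier coefficients first: a_8 = 3/256 - π^2/8, b_8 = 1/4.
Then c_8 = (a_8 − i·b_8)/2 = -π^2/16 + 3/512 - i/8.

Final answer: -π^2/16 + 3/512 - i/8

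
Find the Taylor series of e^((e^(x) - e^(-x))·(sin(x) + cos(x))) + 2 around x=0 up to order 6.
49·x^6/15 + 21·x^5/5 + 16·x^4/3 + 14·x^3/3 + 4·x^2 + 2·x + 3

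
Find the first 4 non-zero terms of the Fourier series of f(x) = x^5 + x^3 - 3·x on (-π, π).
(-38·π^2 + 2·π^4 + 222)·sin(x) + (-π^4 - 3 + 4·π^2)·sin(2·x) + (-22·π^2/27 - 118/81 + 2·π^4/3)·sin(3·x) + (-π^4/2 + π^2/8 + 93/64)·sin(4·x)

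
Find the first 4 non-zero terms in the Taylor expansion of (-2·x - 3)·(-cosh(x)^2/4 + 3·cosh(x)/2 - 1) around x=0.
-x^3 - 3·x^2/2 - x/2 - 3/4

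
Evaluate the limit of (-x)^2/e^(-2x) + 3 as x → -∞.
The quotient is an ∞/∞ indeterminate form as x → -∞.
Compare growth rates of the dominant terms (exponentials ≫ polynomials ≫ logarithms), or apply L'Hôpital's rule; the quotient → 0.
Adding the constant: 0 + 3 = 3. Limit = 3.

Final answer: 3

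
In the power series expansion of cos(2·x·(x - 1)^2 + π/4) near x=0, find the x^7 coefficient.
Expand to order 7: cos(2·x·(x - 1)^2 + π/4) = -4448·√(2)·x^7/315 - 167·√(2)·x^6/45 + 56·√(2)·x^5/5 - 29·√(2)·x^4/3 + 11·√(2)·x^3/3 + √(2)·x^2 - √(2)·x + √(2)/2 + O(x^8).
The coefficient of x^7 is -4448·√(2)/315.

Final answer: -4448·√(2)/315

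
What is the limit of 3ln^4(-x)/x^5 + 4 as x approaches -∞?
The quotient is an ∞/∞ indeterminate form as x → -∞.
Compare growth rates of the dominant terms (exponentials ≫ polynomials ≫ logarithms), or apply L'Hôpital's rule; the quotient → 0.
Adding the constant: 0 + 4 = 4. Limit = 4.

Final answer: 4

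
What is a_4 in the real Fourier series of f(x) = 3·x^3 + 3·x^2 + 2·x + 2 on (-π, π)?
a_4 = (1/π) ∫_{-π}^{π} f(x)·cos(4x) dx.
Evaluate the integral (use parity and integration by parts as needed): a_4 = 3/4.

Final answer: 3/4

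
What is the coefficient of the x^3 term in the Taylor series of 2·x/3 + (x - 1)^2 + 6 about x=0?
Expand to order 3: 2·x/3 + (x - 1)^2 + 6 = x^2 - 4·x/3 + 7 + O(x^4).
The coefficient of x^3 is 0.

Final answer: 0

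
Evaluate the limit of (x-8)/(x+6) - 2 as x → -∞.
Evaluate the dominant behaviour as x → -∞; each term tends to a finite value or vanishes.
Limit = -1.

Final answer: -1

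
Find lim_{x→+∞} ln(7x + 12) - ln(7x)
This is an ∞ − ∞ indeterminate form.
Combine the logarithms: ln(7x+12) − ln(7x) = ln((7x+12)/(7x)) = ln(1 + 12/(7x)) → ln(1) = 0.
Limit = 0.

Final answer: 0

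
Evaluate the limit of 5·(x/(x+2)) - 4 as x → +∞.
Evaluate the dominant behaviour as x → +∞; each term tends to a finite value or vanishes.
Limit = 1.

Final answer: 1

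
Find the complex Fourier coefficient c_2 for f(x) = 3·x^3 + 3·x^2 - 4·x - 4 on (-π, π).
Compute the real Fourier coefficients first: a_2 = 3, b_2 = 17/2 - 3·π^2.
Then c_2 = (a_2 − i·b_2)/2 = 3/2 - 17·i/4 + 3·i·π^2/2.

Final answer: 3/2 - 17·i/4 + 3·i·π^2/2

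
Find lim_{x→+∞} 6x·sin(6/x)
As x → +∞: let u = 6/x → 0⁺; then 6·x·sin(6/x) = 6·6·sin(u)/u → 6·6·1 = 36.
Limit = 36.

Final answer: 36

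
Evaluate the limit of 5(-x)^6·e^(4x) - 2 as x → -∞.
The product is a 0·∞ indeterminate form at x → -∞.
Rewrite the product as 5(-x)^6 / e^(-4x) (an ∞/∞ form) and apply L'Hôpital, or use the standard hierarchy e^(4|x|) ≫ |(-x)^6| as x → -∞.
The indeterminate product → 0, so the limit = -2.

Final answer: -2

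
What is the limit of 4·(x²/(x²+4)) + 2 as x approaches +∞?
Evaluate the dominant behaviour as x → +∞; each term tends to a finite value or vanishes.
Limit = 6.

Final answer: 6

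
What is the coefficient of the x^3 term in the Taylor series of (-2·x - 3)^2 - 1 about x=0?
Expand to order 3: (-2·x - 3)^2 - 1 = 4·x^2 + 12·x + 8 + O(x^4).
The coefficient of x^3 is 0.

Final answer: 0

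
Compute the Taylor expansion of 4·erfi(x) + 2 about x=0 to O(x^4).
8·x^3/(3·√(π)) + 8·x/√(π) + 2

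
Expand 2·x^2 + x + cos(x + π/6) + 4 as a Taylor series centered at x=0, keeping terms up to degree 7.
x^7/10080 - √(3)·x^6/1440 - x^5/240 + √(3)·x^4/48 + x^3/12 + x^2·(2 - √(3)/4) + x/2 + √(3)/2 + 4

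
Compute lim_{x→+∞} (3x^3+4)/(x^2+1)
This is an ∞/∞ indeterminate form as x → +∞.
Divide numerator and denominator by x^3 and let the lower-order terms vanish; the numerator's degree 3 exceeds the denominator's degree 2, so the quotient diverges.
Limit = ∞.

Final answer: ∞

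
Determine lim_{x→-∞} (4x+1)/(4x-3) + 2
Evaluate the dominant behaviour as x → -∞; each term tends to a finite value or vanishes.
Limit = 3.

Final answer: 3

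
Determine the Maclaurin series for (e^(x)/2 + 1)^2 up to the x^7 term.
11·x^7/1680 + 17·x^6/720 + 3·x^5/40 + 5·x^4/24 + x^3/2 + x^2 + 3·x/2 + 9/4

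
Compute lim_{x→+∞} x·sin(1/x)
As x → +∞: let u = 1/x → 0⁺; then x·sin(1/x) = 1·sin(u)/u → 1·1 = 1.
Limit = 1.

Final answer: 1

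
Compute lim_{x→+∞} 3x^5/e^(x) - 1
The quotient is an ∞/∞ indeterminate form as x → +∞.
The exponential denominator e^(x) dominates the polynomial numerator (e^x ≫ x^5 as x → ∞), so the quotient → 0.
Adding the constant: 0 - 1 = -1. Limit = -1.

Final answer: -1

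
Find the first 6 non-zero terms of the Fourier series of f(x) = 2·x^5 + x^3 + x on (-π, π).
(-78·π^2 + 4·π^4 + 470)·sin(x) + (-2·π^4 - 29/2 + 9·π^2)·sin(2·x) + (-62·π^2/27 + 178/81 + 4·π^4/3)·sin(3·x) + (-π^4 - 25/32 + 3·π^2/4)·sin(4·x) + (-6·π^2/25 + 286/625 + 4·π^4/5)·sin(5·x) + (-2·π^4/3 - 55/162 + π^2/27)·sin(6·x)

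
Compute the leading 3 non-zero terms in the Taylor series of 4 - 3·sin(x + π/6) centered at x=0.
3·x^2/4 - 3·√(3)·x/2 + 5/2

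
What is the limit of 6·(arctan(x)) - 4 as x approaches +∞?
Evaluate the dominant behaviour as x → +∞; each term tends to a finite value or vanishes.
Limit = -4 + 3·π.

Final answer: -4 + 3·π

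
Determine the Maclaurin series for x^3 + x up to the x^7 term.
x^3 + x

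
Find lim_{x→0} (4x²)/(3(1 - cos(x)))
Both numerator and denominator → 0 as x → 0; this is a 0/0 indeterminate form.
Expand each to leading order near x = 0: numerator ~ 4·x^2, denominator ~ 3·x^2/2.
The limit of the ratio is 8/3.

Final answer: 8/3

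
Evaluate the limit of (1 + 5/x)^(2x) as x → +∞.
As x → +∞: write (1 + 5/x)^(2x) = ((1 + 5/x)^x)^2 → (e^5)^2 = e^10.
Limit = e^(10).

Final answer: e^(10)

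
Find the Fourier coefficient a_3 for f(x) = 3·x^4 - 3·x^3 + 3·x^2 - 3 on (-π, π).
a_3 = (1/π) ∫_{-π}^{π} f(x)·cos(3x) dx.
Evaluate the integral (use parity and integration by parts as needed): a_3 = 4/9 - 8·π^2/3.

Final answer: 4/9 - 8·π^2/3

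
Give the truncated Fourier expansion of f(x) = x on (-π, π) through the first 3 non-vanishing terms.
2·sin(x) - sin(2·x) + 2·sin(3·x)/3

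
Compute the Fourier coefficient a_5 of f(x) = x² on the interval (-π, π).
a_5 = (1/π) ∫_{-π}^{π} f(x)·cos(5x) dx.
Evaluate the integral (use parity and integration by parts as needed): a_5 = -4/25.

Final answer: -4/25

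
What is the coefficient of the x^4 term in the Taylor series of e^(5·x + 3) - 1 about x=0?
Expand to order 4: e^(5·x + 3) - 1 = 625·x^4·e^(3)/24 + 125·x^3·e^(3)/6 + 25·x^2·e^(3)/2 + 5·x·e^(3) - 1 + e^(3) + O(x^5).
The coefficient of x^4 is 625·e^(3)/24.

Final answer: 625·e^(3)/24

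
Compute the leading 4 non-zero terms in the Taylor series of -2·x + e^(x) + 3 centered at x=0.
x^3/6 + x^2/2 - x + 4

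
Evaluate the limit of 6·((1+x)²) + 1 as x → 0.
Direct substitution at x = 0 gives 7.

Final answer: 7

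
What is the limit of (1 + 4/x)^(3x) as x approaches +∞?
As x → +∞: write (1 + 4/x)^(3x) = ((1 + 4/x)^x)^3 → (e^4)^3 = e^12.
Limit = e^(12).

Final answer: e^(12)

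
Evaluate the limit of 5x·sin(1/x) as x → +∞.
As x → +∞: let u = 1/x → 0⁺; then 5·x·sin(1/x) = 5·1·sin(u)/u → 5·1·1 = 5.
Limit = 5.

Final answer: 5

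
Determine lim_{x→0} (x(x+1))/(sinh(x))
Both numerator and denominator → 0 as x → 0; this is a 0/0 indeterminate form.
Expand each to leading order near x = 0: numerator ~ x, denominator ~ x.
The limit of the ratio is 1.

Final answer: 1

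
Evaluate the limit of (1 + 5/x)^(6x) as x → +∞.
As x → +∞: write (1 + 5/x)^(6x) = ((1 + 5/x)^x)^6 → (e^5)^6 = e^30.
Limit = e^(30).

Final answer: e^(30)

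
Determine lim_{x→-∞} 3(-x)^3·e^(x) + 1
The product is a 0·∞ indeterminate form at x → -∞.
Rewrite the product as 3(-x)^3 / e^(-x) (an ∞/∞ form) and apply L'Hôpital, or use the standard hierarchy e^(|x|) ≫ |(-x)^3| as x → -∞.
The indeterminate product → 0, so the limit = 1.

Final answer: 1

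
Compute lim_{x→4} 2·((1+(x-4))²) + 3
Direct substitution at x = 4 gives 5.

Final answer: 5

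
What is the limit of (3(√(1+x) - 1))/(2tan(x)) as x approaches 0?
Both numerator and denominator → 0 as x → 0; this is a 0/0 indeterminate form.
Expand each to leading order near x = 0: numerator ~ 3·x/2, denominator ~ 2·x.
The limit of the ratio is 3/4.

Final answer: 3/4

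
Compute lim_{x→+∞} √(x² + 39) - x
This is an ∞ − ∞ indeterminate form.
Multiply and divide by the conjugate √(x²+39) + x; the x² terms cancel, leaving 39/(√(x²+39)+x) → 0.
Limit = 0.

Final answer: 0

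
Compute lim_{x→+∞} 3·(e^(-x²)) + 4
Evaluate the dominant behaviour as x → +∞; each term tends to a finite value or vanishes.
Limit = 4.

Final answer: 4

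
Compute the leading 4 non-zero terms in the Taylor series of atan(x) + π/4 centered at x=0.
x^5/5 - x^3/3 + x + π/4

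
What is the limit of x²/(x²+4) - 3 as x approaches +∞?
Evaluate the dominant behaviour as x → +∞; each term tends to a finite value or vanishes.
Limit = -2.

Final answer: -2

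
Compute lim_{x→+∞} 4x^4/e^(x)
This is an ∞/∞ indeterminate form as x → +∞.
The exponential denominator e^(x) dominates the polynomial numerator (e^x ≫ x^4 as x → ∞), so the quotient → 0.
Limit = 0.

Final answer: 0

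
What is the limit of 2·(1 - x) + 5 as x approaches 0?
Direct substitution at x = 0 gives 7.

Final answer: 7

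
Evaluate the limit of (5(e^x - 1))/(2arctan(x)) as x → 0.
Both numerator and denominator → 0 as x → 0; this is a 0/0 indeterminate form.
Expand each to leading order near x = 0: numerator ~ 5·x, denominator ~ 2·x.
The limit of the ratio is 5/2.

Final answer: 5/2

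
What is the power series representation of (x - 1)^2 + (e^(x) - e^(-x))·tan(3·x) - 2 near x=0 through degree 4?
19·x^4 + 7·x^2 - 2·x - 1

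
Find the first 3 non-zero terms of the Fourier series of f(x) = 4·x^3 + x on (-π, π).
(-46 + 8·π^2)·sin(x) + (5 - 4·π^2)·sin(2·x) + (-10/9 + 8·π^2/3)·sin(3·x)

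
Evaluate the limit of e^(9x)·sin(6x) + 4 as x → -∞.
Evaluate the dominant behaviour as x → -∞; each term tends to a finite value or vanishes.
Limit = 4.

Final answer: 4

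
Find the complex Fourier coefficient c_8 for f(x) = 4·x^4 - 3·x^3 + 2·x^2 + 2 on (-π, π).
Compute the real Fourier coefficients first: a_8 = 5/64 + π^2/2, b_8 = -9/128 + 3·π^2/4.
Then c_8 = (a_8 − i·b_8)/2 = 5/128 + π^2/4 - 3·i·π^2/8 + 9·i/256.

Final answer: 5/128 + π^2/4 - 3·i·π^2/8 + 9·i/256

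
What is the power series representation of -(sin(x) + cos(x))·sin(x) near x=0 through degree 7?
4·x^7/315 - 2·x^6/45 - 2·x^5/15 + x^4/3 + 2·x^3/3 - x^2 - x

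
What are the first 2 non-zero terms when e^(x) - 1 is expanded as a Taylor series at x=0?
x^2/2 + x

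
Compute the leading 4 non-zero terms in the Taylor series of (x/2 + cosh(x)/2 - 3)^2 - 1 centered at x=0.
x^3/4 - x^2 - 5·x/2 + 21/4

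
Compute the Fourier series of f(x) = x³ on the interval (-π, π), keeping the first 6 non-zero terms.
(-12 + 2·π^2)·sin(x) + (3/2 - π^2)·sin(2·x) + (-4/9 + 2·π^2/3)·sin(3·x) + (3/16 - π^2/2)·sin(4·x) + (-12/125 + 2·π^2/5)·sin(5·x) + (1/18 - π^2/3)·sin(6·x)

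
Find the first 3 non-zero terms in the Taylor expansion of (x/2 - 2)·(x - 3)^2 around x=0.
-5·x^2 + 33·x/2 - 18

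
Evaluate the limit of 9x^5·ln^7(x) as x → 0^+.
This is a 0·∞ indeterminate form at x → 0⁺.
Rewrite the product as 9·ln^7(x) / x^(-5) and apply L'Hôpital, or use the standard hierarchy x^(-5) ≫ |ln x|^7 as x → 0⁺.
The indeterminate product → 0, so the limit = 0.

Final answer: 0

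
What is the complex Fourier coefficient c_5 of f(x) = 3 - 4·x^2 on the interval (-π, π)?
Compute the real Fourier coefficients first: a_5 = 16/25, b_5 = 0.
Then c_5 = (a_5 − i·b_5)/2 = 8/25.

Final answer: 8/25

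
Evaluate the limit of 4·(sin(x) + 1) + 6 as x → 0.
Direct substitution at x = 0 gives 10.

Final answer: 10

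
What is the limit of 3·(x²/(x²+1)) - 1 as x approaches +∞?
Evaluate the dominant behaviour as x → +∞; each term tends to a finite value or vanishes.
Limit = 2.

Final answer: 2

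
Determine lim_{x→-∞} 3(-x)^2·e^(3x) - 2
The product is a 0·∞ indeterminate form at x → -∞.
Rewrite the product as 3(-x)^2 / e^(-3x) (an ∞/∞ form) and apply L'Hôpital, or use the standard hierarchy e^(3|x|) ≫ |(-x)^2| as x → -∞.
The indeterminate product → 0, so the limit = -2.

Final answer: -2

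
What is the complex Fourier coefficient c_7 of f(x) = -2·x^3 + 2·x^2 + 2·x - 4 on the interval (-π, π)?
Compute the real Fourier coefficients first: a_7 = -8/49, b_7 = 220/343 - 4·π^2/7.
Then c_7 = (a_7 − i·b_7)/2 = -4/49 - 110·i/343 + 2·i·π^2/7.

Final answer: -4/49 - 110·i/343 + 2·i·π^2/7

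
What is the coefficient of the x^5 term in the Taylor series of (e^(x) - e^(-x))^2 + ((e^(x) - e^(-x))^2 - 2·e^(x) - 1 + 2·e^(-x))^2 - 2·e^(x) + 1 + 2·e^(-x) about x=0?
-479/30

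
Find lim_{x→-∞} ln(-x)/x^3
This is an ∞/∞ indeterminate form as x → -∞.
Compare growth rates of the dominant terms (exponentials ≫ polynomials ≫ logarithms), or apply L'Hôpital's rule; the quotient → 0.
Limit = 0.

Final answer: 0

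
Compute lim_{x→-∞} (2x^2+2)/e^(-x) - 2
The quotient is an ∞/∞ indeterminate form as x → -∞.
Compare growth rates of the dominant terms (exponentials ≫ polynomials ≫ logarithms), or apply L'Hôpital's rule; the quotient → 0.
Adding the constant: 0 - 2 = -2. Limit = -2.

Final answer: -2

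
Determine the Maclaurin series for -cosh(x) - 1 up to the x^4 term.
-x^4/24 - x^2/2 - 2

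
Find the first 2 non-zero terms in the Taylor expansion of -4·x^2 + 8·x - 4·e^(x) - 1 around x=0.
4·x - 5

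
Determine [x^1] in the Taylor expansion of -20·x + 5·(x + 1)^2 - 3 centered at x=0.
Expand to order 1: -20·x + 5·(x + 1)^2 - 3 = 2 - 10·x + O(x^2).
The coefficient of x^1 is -10.

Final answer: -10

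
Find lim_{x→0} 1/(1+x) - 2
Direct substitution at x = 0 gives -1.

Final answer: -1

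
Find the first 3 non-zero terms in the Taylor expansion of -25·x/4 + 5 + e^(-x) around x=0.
x^2/2 - 29·x/4 + 6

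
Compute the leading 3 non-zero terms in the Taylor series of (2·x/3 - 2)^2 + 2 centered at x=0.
4·x^2/9 - 8·x/3 + 6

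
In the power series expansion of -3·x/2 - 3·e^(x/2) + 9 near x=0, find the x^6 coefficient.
Expand to order 6: -3·x/2 - 3·e^(x/2) + 9 = -x^6/15360 - x^5/1280 - x^4/128 - x^3/16 - 3·x^2/8 - 3·x + 6 + O(x^7).
The coefficient of x^6 is -1/15360.

Final answer: -1/15360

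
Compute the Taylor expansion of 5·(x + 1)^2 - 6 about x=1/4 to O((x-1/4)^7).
29/16 + 25·(x - 1/4)/2 + 5·(x - 1/4)^2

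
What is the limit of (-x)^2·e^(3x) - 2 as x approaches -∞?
The product is a 0·∞ indeterminate form at x → -∞.
Rewrite the product as (-x)^2 / e^(-3x) (an ∞/∞ form) and apply L'Hôpital, or use the standard hierarchy e^(3|x|) ≫ |(-x)^2| as x → -∞.
The indeterminate product → 0, so the limit = -2.

Final answer: -2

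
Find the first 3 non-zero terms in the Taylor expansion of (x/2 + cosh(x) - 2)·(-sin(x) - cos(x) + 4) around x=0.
x^2/2 + 5·x/2 - 3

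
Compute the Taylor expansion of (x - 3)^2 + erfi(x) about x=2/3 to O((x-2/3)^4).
erfi(2/3) + 49/9 + (-14·√(π) + 6·e^(4/9))·(x - 2/3)/(3·√(π)) + (3·√(π) + 4·e^(4/9))·(x - 2/3)^2/(3·√(π)) + 34·e^(4/9)·(x - 2/3)^3/(27·√(π))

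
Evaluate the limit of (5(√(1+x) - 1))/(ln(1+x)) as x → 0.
Both numerator and denominator → 0 as x → 0; this is a 0/0 indeterminate form.
Expand each to leading order near x = 0: numerator ~ 5·x/2, denominator ~ x.
The limit of the ratio is 5/2.

Final answer: 5/2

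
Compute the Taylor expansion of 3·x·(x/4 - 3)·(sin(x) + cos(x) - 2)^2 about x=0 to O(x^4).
-39·x^3/2 + 75·x^2/4 - 9·x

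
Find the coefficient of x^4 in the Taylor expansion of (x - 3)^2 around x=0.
Expand to order 4: (x - 3)^2 = x^2 - 6·x + 9 + O(x^5).
The coefficient of x^4 is 0.

Final answer: 0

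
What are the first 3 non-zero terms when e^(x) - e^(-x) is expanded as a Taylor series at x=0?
x^5/60 + x^3/3 + 2·x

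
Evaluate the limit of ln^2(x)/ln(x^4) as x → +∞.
This is an ∞/∞ indeterminate form as x → +∞.
Write ln(x^4) = 4·ln(x), reducing the quotient to ln(x)/4 → ∞.
Limit = ∞.

Final answer: ∞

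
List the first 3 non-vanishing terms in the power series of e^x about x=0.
x^2/2 + x + 1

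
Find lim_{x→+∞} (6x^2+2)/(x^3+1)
This is an ∞/∞ indeterminate form as x → +∞.
Divide numerator and denominator by x^3 and let the lower-order terms vanish; the numerator's degree 2 is below the denominator's degree 3, so the quotient → 0.
Limit = 0.

Final answer: 0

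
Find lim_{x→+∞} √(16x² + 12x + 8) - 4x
As x → +∞: multiply by the conjugate to get (12x+8)/(√(16x²+12x+8)+4x); the denominator ~ 8x, so the limit is 12/8 = 3/2.
Limit = 3/2.

Final answer: 3/2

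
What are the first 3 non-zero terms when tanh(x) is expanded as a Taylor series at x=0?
2·x^5/15 - x^3/3 + x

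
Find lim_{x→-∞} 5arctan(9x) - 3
Evaluate the dominant behaviour as x → -∞; each term tends to a finite value or vanishes.
Limit = -5·π/2 - 3.

Final answer: -5·π/2 - 3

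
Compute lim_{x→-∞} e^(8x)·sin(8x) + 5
Evaluate the dominant behaviour as x → -∞; each term tends to a finite value or vanishes.
Limit = 5.

Final answer: 5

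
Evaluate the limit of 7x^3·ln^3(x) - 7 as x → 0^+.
The product is a 0·∞ indeterminate form at x → 0⁺.
Rewrite the product as 7·ln^3(x) / x^(-3) and apply L'Hôpital, or use the standard hierarchy x^(-3) ≫ |ln x|^3 as x → 0⁺.
The indeterminate product → 0, so the limit = -7.

Final answer: -7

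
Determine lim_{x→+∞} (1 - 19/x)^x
As x → +∞: this is the defining limit (1 - 19/x)^x → e^(-19).
Limit = e^(-19).

Final answer: e^(-19)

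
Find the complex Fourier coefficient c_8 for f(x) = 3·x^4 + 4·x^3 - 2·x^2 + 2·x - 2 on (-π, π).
Compute the real Fourier coefficients first: a_8 = -41/256 + 3·π^2/8, b_8 = -π^2 - 13/32.
Then c_8 = (a_8 − i·b_8)/2 = -41/512 + 3·π^2/16 + 13·i/64 + i·π^2/2.

Final answer: -41/512 + 3·π^2/16 + 13·i/64 + i·π^2/2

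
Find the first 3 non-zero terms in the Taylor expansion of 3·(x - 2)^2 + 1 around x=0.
3·x^2 - 12·x + 13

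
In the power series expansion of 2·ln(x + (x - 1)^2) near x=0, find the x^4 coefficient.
Expand to order 4: 2·ln(x + (x - 1)^2) = x^4/2 + 4·x^3/3 + x^2 - 2·x + O(x^5).
The coefficient of x^4 is 1/2.

Final answer: 1/2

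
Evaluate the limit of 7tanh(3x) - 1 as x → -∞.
Evaluate the dominant behaviour as x → -∞; each term tends to a finite value or vanishes.
Limit = -8.

Final answer: -8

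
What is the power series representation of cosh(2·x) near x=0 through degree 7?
4·x^6/45 + 2·x^4/3 + 2·x^2 + 1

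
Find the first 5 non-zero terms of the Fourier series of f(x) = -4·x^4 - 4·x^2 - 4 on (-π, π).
(-176 + 32·π^2)·cos(x) + (8 - 8·π^2)·cos(2·x) + (-16/27 + 32·π^2/9)·cos(3·x) + (-2·π^2 - 1/4)·cos(4·x) - 4·π^4/5 - 4·π^2/3 - 4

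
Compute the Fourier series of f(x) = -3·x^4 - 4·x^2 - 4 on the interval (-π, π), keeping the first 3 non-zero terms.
(-128 + 24·π^2)·cos(x) + (5 - 6·π^2)·cos(2·x) - 3·π^4/5 - 4·π^2/3 - 4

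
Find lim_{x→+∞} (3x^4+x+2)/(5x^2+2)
This is an ∞/∞ indeterminate form as x → +∞.
Divide numerator and denominator by x^4 and let the lower-order terms vanish; the numerator's degree 4 exceeds the denominator's degree 2, so the quotient diverges.
Limit = ∞.

Final answer: ∞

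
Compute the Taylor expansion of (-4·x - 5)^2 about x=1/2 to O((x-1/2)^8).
49 + 56·(x - 1/2) + 16·(x - 1/2)^2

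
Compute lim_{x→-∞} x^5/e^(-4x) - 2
The quotient is an ∞/∞ indeterminate form as x → -∞.
Compare growth rates of the dominant terms (exponentials ≫ polynomials ≫ logarithms), or apply L'Hôpital's rule; the quotient → 0.
Adding the constant: 0 - 2 = -2. Limit = -2.

Final answer: -2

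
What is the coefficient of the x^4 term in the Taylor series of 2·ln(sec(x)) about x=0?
Expand to order 4: 2·ln(sec(x)) = x^4/6 + x^2 + O(x^5).
The coefficient of x^4 is 1/6.

Final answer: 1/6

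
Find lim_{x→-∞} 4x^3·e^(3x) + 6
The product is a 0·∞ indeterminate form at x → -∞.
Rewrite the product as 4x^3 / e^(-3x) (an ∞/∞ form) and apply L'Hôpital, or use the standard hierarchy e^(3|x|) ≫ |x^3| as x → -∞.
The indeterminate product → 0, so the limit = 6.

Final answer: 6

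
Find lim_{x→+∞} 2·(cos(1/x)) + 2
Evaluate the dominant behaviour as x → +∞; each term tends to a finite value or vanishes.
Limit = 4.

Final answer: 4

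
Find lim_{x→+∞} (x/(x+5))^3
As x → +∞: x/(x+5) = 1/(1 + 5/x) → 1, and the 3rd power of a limit-1 base also → 1.
Limit = 1.

Final answer: 1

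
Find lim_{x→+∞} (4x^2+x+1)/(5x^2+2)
This is an ∞/∞ indeterminate form as x → +∞.
Divide numerator and denominator by x^2 and let the lower-order terms vanish; the leading terms give 4/5.
Limit = 4/5.

Final answer: 4/5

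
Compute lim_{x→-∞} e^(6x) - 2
Evaluate the dominant behaviour as x → -∞; each term tends to a finite value or vanishes.
Limit = -2.

Final answer: -2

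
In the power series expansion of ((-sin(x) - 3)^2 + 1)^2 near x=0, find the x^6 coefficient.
Expand to order 6: ((-sin(x) - 3)^2 + 1)^2 = 82·x^6/45 - 5·x^5 - 53·x^4/3 - 8·x^3 + 56·x^2 + 120·x + 100 + O(x^7).
The coefficient of x^6 is 82/45.

Final answer: 82/45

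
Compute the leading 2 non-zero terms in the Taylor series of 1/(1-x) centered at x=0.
x + 1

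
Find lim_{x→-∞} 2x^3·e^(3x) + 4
The product is a 0·∞ indeterminate form at x → -∞.
Rewrite the product as 2x^3 / e^(-3x) (an ∞/∞ form) and apply L'Hôpital, or use the standard hierarchy e^(3|x|) ≫ |x^3| as x → -∞.
The indeterminate product → 0, so the limit = 4.

Final answer: 4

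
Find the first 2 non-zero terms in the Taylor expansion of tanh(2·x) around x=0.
-8·x^3/3 + 2·x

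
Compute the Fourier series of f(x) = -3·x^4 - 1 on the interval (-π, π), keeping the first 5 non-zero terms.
(-144 + 24·π^2)·cos(x) + (9 - 6·π^2)·cos(2·x) + (-16/9 + 8·π^2/3)·cos(3·x) + (9/16 - 3·π^2/2)·cos(4·x) - 3·π^4/5 - 1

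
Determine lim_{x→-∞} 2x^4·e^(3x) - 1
The product is a 0·∞ indeterminate form at x → -∞.
Rewrite the product as 2x^4 / e^(-3x) (an ∞/∞ form) and apply L'Hôpital, or use the standard hierarchy e^(3|x|) ≫ |x^4| as x → -∞.
The indeterminate product → 0, so the limit = -1.

Final answer: -1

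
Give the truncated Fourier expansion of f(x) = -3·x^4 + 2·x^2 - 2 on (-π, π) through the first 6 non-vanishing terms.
(-152 + 24·π^2)·cos(x) + (11 - 6·π^2)·cos(2·x) + (-8/3 + 8·π^2/3)·cos(3·x) + (17/16 - 3·π^2/2)·cos(4·x) + (-344/625 + 24·π^2/25)·cos(5·x) - 3·π^4/5 - 2 + 2·π^2/3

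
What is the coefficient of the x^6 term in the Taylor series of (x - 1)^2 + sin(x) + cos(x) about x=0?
Expand to order 6: (x - 1)^2 + sin(x) + cos(x) = -x^6/720 + x^5/120 + x^4/24 - x^3/6 + x^2/2 - x + 2 + O(x^7).
The coefficient of x^6 is -1/720.

Final answer: -1/720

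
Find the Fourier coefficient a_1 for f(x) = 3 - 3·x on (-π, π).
a_1 = (1/π) ∫_{-π}^{π} f(x)·cos(1x) dx.
Evaluate the integral (use parity and integration by parts as needed): a_1 = 0.

Final answer: 0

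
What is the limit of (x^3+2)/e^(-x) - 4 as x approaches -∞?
The quotient is an ∞/∞ indeterminate form as x → -∞.
Compare growth rates of the dominant terms (exponentials ≫ polynomials ≫ logarithms), or apply L'Hôpital's rule; the quotient → 0.
Adding the constant: 0 - 4 = -4. Limit = -4.

Final answer: -4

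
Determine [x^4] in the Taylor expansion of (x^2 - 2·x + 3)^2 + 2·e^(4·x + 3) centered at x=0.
Expand to order 4: (x^2 - 2·x + 3)^2 + 2·e^(4·x + 3) = x^4·(1 + 64·e^(3)/3) + x^3·(-4 + 64·e^(3)/3) + x^2·(10 + 16·e^(3)) + x·(-12 + 8·e^(3)) + 9 + 2·e^(3) + O(x^5).
The coefficient of x^4 is 1 + 64·e^(3)/3.

Final answer: 1 + 64·e^(3)/3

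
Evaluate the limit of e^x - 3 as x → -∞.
Evaluate the dominant behaviour as x → -∞; each term tends to a finite value or vanishes.
Limit = -3.

Final answer: -3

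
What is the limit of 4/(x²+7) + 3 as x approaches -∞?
Evaluate the dominant behaviour as x → -∞; each term tends to a finite value or vanishes.
Limit = 3.

Final answer: 3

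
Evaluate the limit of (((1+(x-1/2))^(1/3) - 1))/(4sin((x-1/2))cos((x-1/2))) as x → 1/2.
Both numerator and denominator → 0 as x → 1/2; this is a 0/0 indeterminate form.
Expand each to leading order near x = 1/2: numerator ~ (x - 1/2)/3, denominator ~ 4·(x - 1/2).
The limit of the ratio is 1/12.

Final answer: 1/12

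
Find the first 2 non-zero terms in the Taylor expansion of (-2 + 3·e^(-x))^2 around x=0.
1 - 6·x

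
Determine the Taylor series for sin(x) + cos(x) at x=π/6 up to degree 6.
1/2 + √(3)/2 + (-1/2 + √(3)/2)·(x - π/6) + (-√(3)/4 - 1/4)·(x - π/6)^2 + (1/12 - √(3)/12)·(x - π/6)^3 + (1/48 + √(3)/48)·(x - π/6)^4 + (-1/240 + √(3)/240)·(x - π/6)^5 + (-√(3)/1440 - 1/1440)·(x - π/6)^6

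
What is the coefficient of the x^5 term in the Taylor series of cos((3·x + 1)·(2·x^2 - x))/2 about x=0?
Expand to order 5: cos((3·x + 1)·(2·x^2 - x))/2 = 37·x^5/12 + 133·x^4/48 - x^3/2 - x^2/4 + 1/2 + O(x^6).
The coefficient of x^5 is 37/12.

Final answer: 37/12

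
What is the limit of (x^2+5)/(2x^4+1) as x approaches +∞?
This is an ∞/∞ indeterminate form as x → +∞.
Divide numerator and denominator by x^4 and let the lower-order terms vanish; the numerator's degree 2 is below the denominator's degree 4, so the quotient → 0.
Limit = 0.

Final answer: 0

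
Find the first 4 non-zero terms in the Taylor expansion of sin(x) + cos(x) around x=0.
-x^3/6 - x^2/2 + x + 1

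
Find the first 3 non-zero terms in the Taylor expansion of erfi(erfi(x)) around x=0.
x^5·(2/(5·π) + 32/(5·π^3) + 16/(3·π^2)) + x^3·(4/(3·π) + 16/(3·π^2)) + 4·x/π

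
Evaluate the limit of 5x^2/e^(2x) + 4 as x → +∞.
The quotient is an ∞/∞ indeterminate form as x → +∞.
The exponential denominator e^(2x) dominates the polynomial numerator (e^x ≫ x^2 as x → ∞), so the quotient → 0.
Adding the constant: 0 + 4 = 4. Limit = 4.

Final answer: 4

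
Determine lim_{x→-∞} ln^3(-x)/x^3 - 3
The quotient is an ∞/∞ indeterminate form as x → -∞.
Compare growth rates of the dominant terms (exponentials ≫ polynomials ≫ logarithms), or apply L'Hôpital's rule; the quotient → 0.
Adding the constant: 0 - 3 = -3. Limit = -3.

Final answer: -3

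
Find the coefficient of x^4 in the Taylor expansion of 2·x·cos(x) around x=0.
Expand to order 4: 2·x·cos(x) = -x^3 + 2·x + O(x^5).
The coefficient of x^4 is 0.

Final answer: 0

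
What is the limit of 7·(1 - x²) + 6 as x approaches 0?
Direct substitution at x = 0 gives 13.

Final answer: 13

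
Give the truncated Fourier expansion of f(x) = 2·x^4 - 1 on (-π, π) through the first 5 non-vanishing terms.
(96 - 16·π^2)·cos(x) + (-6 + 4·π^2)·cos(2·x) + (32/27 - 16·π^2/9)·cos(3·x) + (-3/8 + π^2)·cos(4·x) - 1 + 2·π^4/5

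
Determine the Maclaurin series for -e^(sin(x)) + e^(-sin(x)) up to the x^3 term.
-2·x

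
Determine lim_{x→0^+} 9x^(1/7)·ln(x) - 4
The product is a 0·∞ indeterminate form at x → 0⁺.
Rewrite the product as 9·ln(x) / x^(-1/7) and apply L'Hôpital, or use the standard hierarchy x^(-1/7) ≫ |ln x| as x → 0⁺.
The indeterminate product → 0, so the limit = -4.

Final answer: -4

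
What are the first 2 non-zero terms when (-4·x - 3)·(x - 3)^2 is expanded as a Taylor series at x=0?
-18·x - 27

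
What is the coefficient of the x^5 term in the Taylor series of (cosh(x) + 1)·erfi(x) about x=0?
Expand to order 5: (cosh(x) + 1)·erfi(x) = 49·x^5/(60·√(π)) + 7·x^3/(3·√(π)) + 4·x/√(π) + O(x^6).
The coefficient of x^5 is 49/(60·√(π)).

Final answer: 49/(60·√(π))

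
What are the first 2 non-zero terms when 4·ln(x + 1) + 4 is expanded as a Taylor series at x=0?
4·x + 4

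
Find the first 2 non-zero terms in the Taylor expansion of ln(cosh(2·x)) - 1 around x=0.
2·x^2 - 1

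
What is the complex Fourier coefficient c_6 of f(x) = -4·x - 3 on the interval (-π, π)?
Compute the real Fourier coefficients first: a_6 = 0, b_6 = 4/3.
Then c_6 = (a_6 − i·b_6)/2 = -2·i/3.

Final answer: -2·i/3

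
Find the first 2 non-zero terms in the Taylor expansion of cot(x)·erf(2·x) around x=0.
-20·x^2/(3·√(π)) + 4/√(π)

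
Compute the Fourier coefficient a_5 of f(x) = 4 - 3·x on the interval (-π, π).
a_5 = (1/π) ∫_{-π}^{π} f(x)·cos(5x) dx.
Evaluate the integral (use parity and integration by parts as needed): a_5 = 0.

Final answer: 0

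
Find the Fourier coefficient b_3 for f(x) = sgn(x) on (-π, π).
b_3 = (1/π) ∫_{-π}^{π} f(x)·sin(3x) dx.
Evaluate the integral (use parity and integration by parts as needed): b_3 = 4/(3·π).

Final answer: 4/(3·π)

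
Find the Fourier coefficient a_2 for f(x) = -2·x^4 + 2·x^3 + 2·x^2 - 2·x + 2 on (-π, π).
a_2 = (1/π) ∫_{-π}^{π} f(x)·cos(2x) dx.
Evaluate the integral (use parity and integration by parts as needed): a_2 = 8 - 4·π^2.

Final answer: 8 - 4·π^2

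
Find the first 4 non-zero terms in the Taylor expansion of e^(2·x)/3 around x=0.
4·x^3/9 + 2·x^2/3 + 2·x/3 + 1/3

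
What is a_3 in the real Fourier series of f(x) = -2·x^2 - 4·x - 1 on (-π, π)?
a_3 = (1/π) ∫_{-π}^{π} f(x)·cos(3x) dx.
Evaluate the integral (use parity and integration by parts as needed): a_3 = 8/9.

Final answer: 8/9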